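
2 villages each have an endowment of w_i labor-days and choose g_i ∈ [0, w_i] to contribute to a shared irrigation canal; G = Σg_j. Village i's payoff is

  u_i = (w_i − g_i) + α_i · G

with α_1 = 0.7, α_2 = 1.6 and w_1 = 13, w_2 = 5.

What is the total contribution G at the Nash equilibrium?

5

∂u_i/∂g_i = α_i − 1, so village i contributes w_i if α_i > 1, else 0.
α_i > 1 for i ∈ {2}; NE contributions (0, 5), G = 5.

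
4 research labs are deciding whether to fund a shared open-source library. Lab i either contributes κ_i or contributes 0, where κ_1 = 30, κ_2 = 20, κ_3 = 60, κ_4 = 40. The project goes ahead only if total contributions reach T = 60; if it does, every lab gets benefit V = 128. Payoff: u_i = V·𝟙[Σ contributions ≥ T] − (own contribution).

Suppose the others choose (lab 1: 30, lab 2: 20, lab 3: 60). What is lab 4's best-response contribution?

0

Others' total = 110 ≥ 60; contributing adds cost 40 for no extra benefit.
Best response: 0.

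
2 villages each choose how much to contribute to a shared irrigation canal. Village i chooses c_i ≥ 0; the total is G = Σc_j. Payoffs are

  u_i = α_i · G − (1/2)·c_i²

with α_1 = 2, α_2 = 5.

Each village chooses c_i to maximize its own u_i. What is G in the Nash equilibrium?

Village i's FOC: ∂u_i/∂c_i = α_i − c_i = 0, so c_i* = α_i.
NE contributions = (2, 5); G = 7.

7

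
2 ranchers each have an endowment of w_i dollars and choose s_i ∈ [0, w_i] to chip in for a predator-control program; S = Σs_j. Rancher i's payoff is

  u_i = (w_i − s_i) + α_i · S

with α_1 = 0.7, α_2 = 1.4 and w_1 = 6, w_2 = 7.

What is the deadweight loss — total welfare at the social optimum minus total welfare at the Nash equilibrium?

∂u_i/∂s_i = α_i − 1, so rancher i contributes w_i if α_i > 1, else 0.
α_i > 1 for i ∈ {2}; NE contributions (0, 7), S = 7.
W^NE = Σw_i − S^NE + (Σα_i)·S^NE = 13 + 1.1·7 = 20.7.
Planner: ∂(Σu_j)/∂s_i = Σα_j − 1 = 1.1 > 0, so everyone contributes w_i; S^SO = 13, W^SO = 13 + 1.1·13 = 27.3.
Deadweight loss = 6.6.

6.6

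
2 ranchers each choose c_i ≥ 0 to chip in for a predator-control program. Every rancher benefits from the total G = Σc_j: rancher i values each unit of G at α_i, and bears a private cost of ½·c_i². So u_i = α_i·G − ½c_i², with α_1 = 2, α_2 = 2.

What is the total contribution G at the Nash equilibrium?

Rancher i's FOC: ∂u_i/∂c_i = α_i − c_i = 0, so c_i* = α_i.
NE contributions = (2, 2); G = 4.

4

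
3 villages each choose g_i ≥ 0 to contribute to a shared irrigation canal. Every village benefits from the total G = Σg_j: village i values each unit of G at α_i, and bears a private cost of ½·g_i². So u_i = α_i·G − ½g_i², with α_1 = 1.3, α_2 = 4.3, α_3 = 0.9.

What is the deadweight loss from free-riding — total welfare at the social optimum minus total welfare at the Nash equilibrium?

31.62

Village i's FOC: ∂u_i/∂g_i = α_i − g_i = 0, so g_i* = α_i.
NE contributions = (1.3, 4.3, 0.9); G = 6.5.
W^NE = (Σα)·G − ½Σα_i² = 6.5² − ½·20.99 = 31.755.
Planner sets g_i = Σα_j = 6.5 for every i, so G^SO = 3·6.5 = 19.5.
W^SO = (Σα)·G^SO − ½·3·(Σα)² = (3/2)·6.5² = 63.375.
Deadweight loss = W^SO − W^NE = 31.62.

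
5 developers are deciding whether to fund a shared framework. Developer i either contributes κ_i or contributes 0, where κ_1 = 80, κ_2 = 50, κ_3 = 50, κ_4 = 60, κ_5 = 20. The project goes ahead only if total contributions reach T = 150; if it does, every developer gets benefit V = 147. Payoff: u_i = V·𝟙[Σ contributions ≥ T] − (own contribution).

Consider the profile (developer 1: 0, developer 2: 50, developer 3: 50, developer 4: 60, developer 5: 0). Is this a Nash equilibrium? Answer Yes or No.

Yes

Total = 160 ≥ 150: provided.
Developer 1 (pledges 0, payoff 147): pledging 80 → total 240, payoff 67. No gain.
Developer 2 (pledges 50, payoff 97): dropping to 0 → total 110, payoff 0. No gain.
Developer 3 (pledges 50, payoff 97): dropping to 0 → total 110, payoff 0. No gain.
Developer 4 (pledges 60, payoff 87): dropping to 0 → total 100, payoff 0. No gain.
Developer 5 (pledges 0, payoff 147): pledging 20 → total 180, payoff 127. No gain.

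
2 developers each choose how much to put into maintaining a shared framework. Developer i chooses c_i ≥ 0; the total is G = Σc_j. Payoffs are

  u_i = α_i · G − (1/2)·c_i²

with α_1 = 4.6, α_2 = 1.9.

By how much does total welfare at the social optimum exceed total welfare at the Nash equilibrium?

Developer i's FOC: ∂u_i/∂c_i = α_i − c_i = 0, so c_i* = α_i.
NE contributions = (4.6, 1.9); G = 6.5.
W^NE = (Σα)·G − ½Σα_i² = 6.5² − ½·24.77 = 29.865.
Planner sets c_i = Σα_j = 6.5 for every i, so G^SO = 2·6.5 = 13.
W^SO = (Σα)·G^SO − ½·2·(Σα)² = (2/2)·6.5² = 42.25.
Deadweight loss = W^SO − W^NE = 12.385.

12.385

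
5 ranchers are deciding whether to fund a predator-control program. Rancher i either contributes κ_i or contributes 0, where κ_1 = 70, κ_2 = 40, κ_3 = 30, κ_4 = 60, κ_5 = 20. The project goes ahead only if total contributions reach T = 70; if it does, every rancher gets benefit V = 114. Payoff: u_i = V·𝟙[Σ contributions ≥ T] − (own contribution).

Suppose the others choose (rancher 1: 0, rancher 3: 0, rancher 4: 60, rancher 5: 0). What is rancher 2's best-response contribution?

Others' total = 60. Contributing 40 brings total to 100 ≥ 70: gain V − κ_2 = 74.
Best response: 40.

40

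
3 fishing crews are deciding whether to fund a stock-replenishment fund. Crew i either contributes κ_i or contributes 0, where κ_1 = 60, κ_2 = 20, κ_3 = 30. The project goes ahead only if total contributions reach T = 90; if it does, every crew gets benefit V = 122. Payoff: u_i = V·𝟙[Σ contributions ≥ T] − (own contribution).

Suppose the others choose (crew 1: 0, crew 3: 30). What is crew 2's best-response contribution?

0

Others' total = 30. Even contributing 20 gives 50 < 90: no benefit either way.
Best response: 0.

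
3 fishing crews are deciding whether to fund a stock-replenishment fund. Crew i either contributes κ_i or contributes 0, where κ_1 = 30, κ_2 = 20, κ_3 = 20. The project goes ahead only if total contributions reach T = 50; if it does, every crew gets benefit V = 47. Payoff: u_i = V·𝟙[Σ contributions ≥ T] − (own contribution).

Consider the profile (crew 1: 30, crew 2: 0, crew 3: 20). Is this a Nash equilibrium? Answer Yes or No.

Total = 50 ≥ 50: provided.
Crew 1 (pledges 30, payoff 17): dropping to 0 → total 20, payoff 0. No gain.
Crew 2 (pledges 0, payoff 47): pledging 20 → total 70, payoff 27. No gain.
Crew 3 (pledges 20, payoff 27): dropping to 0 → total 30, payoff 0. No gain.

Yes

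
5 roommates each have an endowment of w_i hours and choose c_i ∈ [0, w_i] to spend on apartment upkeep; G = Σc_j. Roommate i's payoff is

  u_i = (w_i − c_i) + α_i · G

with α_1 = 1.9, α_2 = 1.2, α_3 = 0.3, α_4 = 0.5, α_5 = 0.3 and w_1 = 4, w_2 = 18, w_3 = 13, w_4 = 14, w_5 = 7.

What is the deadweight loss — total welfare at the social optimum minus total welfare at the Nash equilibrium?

∂u_i/∂c_i = α_i − 1, so roommate i contributes w_i if α_i > 1, else 0.
α_i > 1 for i ∈ {1, 2}; NE contributions (4, 18, 0, 0, 0), G = 22.
W^NE = Σw_i − G^NE + (Σα_i)·G^NE = 56 + 3.2·22 = 126.4.
Planner: ∂(Σu_j)/∂c_i = Σα_j − 1 = 3.2 > 0, so everyone contributes w_i; G^SO = 56, W^SO = 56 + 3.2·56 = 235.2.
Deadweight loss = 108.8.

108.8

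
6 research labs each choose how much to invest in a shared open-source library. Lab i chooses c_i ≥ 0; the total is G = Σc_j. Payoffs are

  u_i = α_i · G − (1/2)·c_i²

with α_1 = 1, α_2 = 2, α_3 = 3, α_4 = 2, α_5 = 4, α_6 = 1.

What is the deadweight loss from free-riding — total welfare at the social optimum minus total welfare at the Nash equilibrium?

Lab i's FOC: ∂u_i/∂c_i = α_i − c_i = 0, so c_i* = α_i.
NE contributions = (1, 2, 3, 2, 4, 1); G = 13.
W^NE = (Σα)·G − ½Σα_i² = 13² − ½·35 = 151.5.
Planner sets c_i = Σα_j = 13 for every i, so G^SO = 6·13 = 78.
W^SO = (Σα)·G^SO − ½·6·(Σα)² = (6/2)·13² = 507.
Deadweight loss = W^SO − W^NE = 355.5.

355.5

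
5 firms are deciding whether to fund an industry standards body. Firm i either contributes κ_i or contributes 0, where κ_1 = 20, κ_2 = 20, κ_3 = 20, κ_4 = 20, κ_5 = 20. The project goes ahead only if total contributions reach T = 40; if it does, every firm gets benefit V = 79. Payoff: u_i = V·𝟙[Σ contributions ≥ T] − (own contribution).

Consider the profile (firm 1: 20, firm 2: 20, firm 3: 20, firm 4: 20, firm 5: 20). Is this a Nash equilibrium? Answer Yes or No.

No

Total = 100 ≥ 40: provided.
Firm 1 (pledges 20, payoff 59): dropping to 0 → total 80, payoff 79. Profitable deviation.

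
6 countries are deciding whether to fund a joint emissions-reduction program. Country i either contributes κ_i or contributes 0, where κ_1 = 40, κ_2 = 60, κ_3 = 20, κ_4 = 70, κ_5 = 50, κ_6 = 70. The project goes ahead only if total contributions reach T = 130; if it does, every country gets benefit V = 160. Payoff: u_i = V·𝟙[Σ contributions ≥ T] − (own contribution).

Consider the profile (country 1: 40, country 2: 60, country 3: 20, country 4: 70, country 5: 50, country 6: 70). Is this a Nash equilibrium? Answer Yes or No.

Total = 310 ≥ 130: provided.
Country 1 (pledges 40, payoff 120): dropping to 0 → total 270, payoff 160. Profitable deviation.

No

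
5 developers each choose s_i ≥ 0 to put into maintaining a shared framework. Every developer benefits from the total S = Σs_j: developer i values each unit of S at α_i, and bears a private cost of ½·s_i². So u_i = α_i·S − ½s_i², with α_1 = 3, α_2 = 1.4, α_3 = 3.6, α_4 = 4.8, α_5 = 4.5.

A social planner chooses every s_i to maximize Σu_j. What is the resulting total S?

86.5

Planner FOC: ∂(Σu_j)/∂s_i = (Σα_j) − s_i = 0, so s_i^SO = Σα_j = 17.3 for every i; S^SO = 86.5.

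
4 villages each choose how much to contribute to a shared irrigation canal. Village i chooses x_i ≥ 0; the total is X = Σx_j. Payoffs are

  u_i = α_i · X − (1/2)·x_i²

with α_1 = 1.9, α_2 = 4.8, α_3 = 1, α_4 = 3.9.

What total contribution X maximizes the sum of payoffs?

46.4

Planner FOC: ∂(Σu_j)/∂x_i = (Σα_j) − x_i = 0, so x_i^SO = Σα_j = 11.6 for every i; X^SO = 46.4.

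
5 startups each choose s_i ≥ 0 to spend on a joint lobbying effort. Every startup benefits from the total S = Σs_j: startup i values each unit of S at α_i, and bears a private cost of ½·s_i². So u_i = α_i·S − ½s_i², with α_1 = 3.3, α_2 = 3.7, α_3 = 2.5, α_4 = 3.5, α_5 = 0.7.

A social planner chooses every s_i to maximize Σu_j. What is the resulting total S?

Planner FOC: ∂(Σu_j)/∂s_i = (Σα_j) − s_i = 0, so s_i^SO = Σα_j = 13.7 for every i; S^SO = 68.5.

68.5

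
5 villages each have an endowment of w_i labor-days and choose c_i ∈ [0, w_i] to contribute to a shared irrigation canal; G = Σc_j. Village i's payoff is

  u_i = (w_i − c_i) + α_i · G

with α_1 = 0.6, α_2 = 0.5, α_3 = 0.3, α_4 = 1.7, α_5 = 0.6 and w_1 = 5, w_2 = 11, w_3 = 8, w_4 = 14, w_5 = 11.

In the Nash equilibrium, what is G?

14

∂u_i/∂c_i = α_i − 1, so village i contributes w_i if α_i > 1, else 0.
α_i > 1 for i ∈ {4}; NE contributions (0, 0, 0, 14, 0), G = 14.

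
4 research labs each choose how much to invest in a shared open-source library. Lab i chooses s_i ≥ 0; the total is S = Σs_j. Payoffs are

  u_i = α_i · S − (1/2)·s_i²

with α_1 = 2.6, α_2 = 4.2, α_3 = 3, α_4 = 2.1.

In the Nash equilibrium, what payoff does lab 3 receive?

Lab i's FOC: ∂u_i/∂s_i = α_i − s_i = 0, so s_i* = α_i.
NE contributions = (2.6, 4.2, 3, 2.1); S = 11.9.
u_3 = α_3·S − ½·(s_3)² = 3·11.9 − ½·3² = 31.2.

31.2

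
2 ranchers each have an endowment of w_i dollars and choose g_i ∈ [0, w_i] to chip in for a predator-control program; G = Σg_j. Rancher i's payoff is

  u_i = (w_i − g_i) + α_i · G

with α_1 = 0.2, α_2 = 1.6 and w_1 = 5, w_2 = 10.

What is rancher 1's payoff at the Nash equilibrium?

∂u_i/∂g_i = α_i − 1, so rancher i contributes w_i if α_i > 1, else 0.
α_i > 1 for i ∈ {2}; NE contributions (0, 10), G = 10.
u_1 = (5 − 0) + 0.2·10 = 7.

7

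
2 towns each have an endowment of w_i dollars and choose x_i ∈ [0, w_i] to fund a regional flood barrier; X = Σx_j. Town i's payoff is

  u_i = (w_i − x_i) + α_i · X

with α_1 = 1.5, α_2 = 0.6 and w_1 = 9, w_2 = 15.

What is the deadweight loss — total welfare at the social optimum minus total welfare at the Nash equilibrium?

16.5

∂u_i/∂x_i = α_i − 1, so town i contributes w_i if α_i > 1, else 0.
α_i > 1 for i ∈ {1}; NE contributions (9, 0), X = 9.
W^NE = Σw_i − X^NE + (Σα_i)·X^NE = 24 + 1.1·9 = 33.9.
Planner: ∂(Σu_j)/∂x_i = Σα_j − 1 = 1.1 > 0, so everyone contributes w_i; X^SO = 24, W^SO = 24 + 1.1·24 = 50.4.
Deadweight loss = 16.5.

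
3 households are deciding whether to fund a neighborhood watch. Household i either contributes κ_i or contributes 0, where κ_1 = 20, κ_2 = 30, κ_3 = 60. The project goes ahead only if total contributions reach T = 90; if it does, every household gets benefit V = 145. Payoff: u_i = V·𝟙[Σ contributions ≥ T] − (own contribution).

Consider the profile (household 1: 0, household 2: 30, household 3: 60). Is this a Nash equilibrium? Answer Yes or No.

Total = 90 ≥ 90: provided.
Household 1 (pledges 0, payoff 145): pledging 20 → total 110, payoff 125. No gain.
Household 2 (pledges 30, payoff 115): dropping to 0 → total 60, payoff 0. No gain.
Household 3 (pledges 60, payoff 85): dropping to 0 → total 30, payoff 0. No gain.

Yes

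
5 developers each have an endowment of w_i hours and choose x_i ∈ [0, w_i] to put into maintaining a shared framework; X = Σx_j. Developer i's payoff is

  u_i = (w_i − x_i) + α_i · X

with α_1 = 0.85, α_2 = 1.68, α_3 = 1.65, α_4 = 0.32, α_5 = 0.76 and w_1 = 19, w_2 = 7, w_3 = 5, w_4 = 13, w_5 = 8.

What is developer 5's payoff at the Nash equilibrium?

17.12

∂u_i/∂x_i = α_i − 1, so developer i contributes w_i if α_i > 1, else 0.
α_i > 1 for i ∈ {2, 3}; NE contributions (0, 7, 5, 0, 0), X = 12.
u_5 = (8 − 0) + 0.76·12 = 17.12.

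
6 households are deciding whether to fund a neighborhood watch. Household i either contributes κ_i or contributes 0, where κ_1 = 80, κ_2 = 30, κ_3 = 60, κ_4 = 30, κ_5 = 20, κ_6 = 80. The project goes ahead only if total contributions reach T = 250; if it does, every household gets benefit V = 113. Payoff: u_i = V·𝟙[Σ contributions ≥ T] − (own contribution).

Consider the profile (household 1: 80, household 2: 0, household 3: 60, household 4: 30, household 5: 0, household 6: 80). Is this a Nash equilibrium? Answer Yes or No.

Total = 250 ≥ 250: provided.
Household 1 (pledges 80, payoff 33): dropping to 0 → total 170, payoff 0. No gain.
Household 2 (pledges 0, payoff 113): pledging 30 → total 280, payoff 83. No gain.
Household 3 (pledges 60, payoff 53): dropping to 0 → total 190, payoff 0. No gain.
Household 4 (pledges 30, payoff 83): dropping to 0 → total 220, payoff 0. No gain.
Household 5 (pledges 0, payoff 113): pledging 20 → total 270, payoff 93. No gain.
Household 6 (pledges 80, payoff 33): dropping to 0 → total 170, payoff 0. No gain.

Yes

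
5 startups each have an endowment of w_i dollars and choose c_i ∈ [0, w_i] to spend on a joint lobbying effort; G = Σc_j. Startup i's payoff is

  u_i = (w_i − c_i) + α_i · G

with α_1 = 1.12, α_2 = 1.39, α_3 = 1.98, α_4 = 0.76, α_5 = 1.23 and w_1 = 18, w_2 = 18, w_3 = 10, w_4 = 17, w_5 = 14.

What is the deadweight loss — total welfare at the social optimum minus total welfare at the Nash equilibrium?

93.16

∂u_i/∂c_i = α_i − 1, so startup i contributes w_i if α_i > 1, else 0.
α_i > 1 for i ∈ {1, 2, 3, 5}; NE contributions (18, 18, 10, 0, 14), G = 60.
W^NE = Σw_i − G^NE + (Σα_i)·G^NE = 77 + 5.48·60 = 405.8.
Planner: ∂(Σu_j)/∂c_i = Σα_j − 1 = 5.48 > 0, so everyone contributes w_i; G^SO = 77, W^SO = 77 + 5.48·77 = 498.96.
Deadweight loss = 93.16.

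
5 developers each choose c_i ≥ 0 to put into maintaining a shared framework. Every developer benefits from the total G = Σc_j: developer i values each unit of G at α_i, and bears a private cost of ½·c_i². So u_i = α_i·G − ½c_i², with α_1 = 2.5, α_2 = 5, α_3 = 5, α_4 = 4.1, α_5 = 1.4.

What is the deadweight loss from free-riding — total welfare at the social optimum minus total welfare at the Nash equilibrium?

Developer i's FOC: ∂u_i/∂c_i = α_i − c_i = 0, so c_i* = α_i.
NE contributions = (2.5, 5, 5, 4.1, 1.4); G = 18.
W^NE = (Σα)·G − ½Σα_i² = 18² − ½·75.02 = 286.49.
Planner sets c_i = Σα_j = 18 for every i, so G^SO = 5·18 = 90.
W^SO = (Σα)·G^SO − ½·5·(Σα)² = (5/2)·18² = 810.
Deadweight loss = W^SO − W^NE = 523.51.

523.51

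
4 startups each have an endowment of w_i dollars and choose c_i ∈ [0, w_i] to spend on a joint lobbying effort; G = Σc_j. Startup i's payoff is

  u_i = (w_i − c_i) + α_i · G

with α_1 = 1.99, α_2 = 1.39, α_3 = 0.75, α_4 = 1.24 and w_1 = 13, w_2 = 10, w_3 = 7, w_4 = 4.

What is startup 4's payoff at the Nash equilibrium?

33.48

∂u_i/∂c_i = α_i − 1, so startup i contributes w_i if α_i > 1, else 0.
α_i > 1 for i ∈ {1, 2, 4}; NE contributions (13, 10, 0, 4), G = 27.
u_4 = (4 − 4) + 1.24·27 = 33.48.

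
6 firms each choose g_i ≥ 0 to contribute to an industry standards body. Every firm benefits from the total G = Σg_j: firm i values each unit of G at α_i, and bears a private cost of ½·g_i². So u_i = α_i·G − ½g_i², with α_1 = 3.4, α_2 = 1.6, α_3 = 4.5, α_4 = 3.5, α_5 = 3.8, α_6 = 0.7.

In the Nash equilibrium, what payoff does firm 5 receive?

Firm i's FOC: ∂u_i/∂g_i = α_i − g_i = 0, so g_i* = α_i.
NE contributions = (3.4, 1.6, 4.5, 3.5, 3.8, 0.7); G = 17.5.
u_5 = α_5·G − ½·(g_5)² = 3.8·17.5 − ½·3.8² = 59.28.

59.28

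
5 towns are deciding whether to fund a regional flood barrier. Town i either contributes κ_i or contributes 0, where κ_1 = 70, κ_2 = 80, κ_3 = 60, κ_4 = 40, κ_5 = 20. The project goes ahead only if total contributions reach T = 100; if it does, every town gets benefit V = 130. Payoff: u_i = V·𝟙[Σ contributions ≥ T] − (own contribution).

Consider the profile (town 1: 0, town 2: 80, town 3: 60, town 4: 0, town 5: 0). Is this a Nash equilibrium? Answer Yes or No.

Yes

Total = 140 ≥ 100: provided.
Town 1 (pledges 0, payoff 130): pledging 70 → total 210, payoff 60. No gain.
Town 2 (pledges 80, payoff 50): dropping to 0 → total 60, payoff 0. No gain.
Town 3 (pledges 60, payoff 70): dropping to 0 → total 80, payoff 0. No gain.
Town 4 (pledges 0, payoff 130): pledging 40 → total 180, payoff 90. No gain.
Town 5 (pledges 0, payoff 130): pledging 20 → total 160, payoff 110. No gain.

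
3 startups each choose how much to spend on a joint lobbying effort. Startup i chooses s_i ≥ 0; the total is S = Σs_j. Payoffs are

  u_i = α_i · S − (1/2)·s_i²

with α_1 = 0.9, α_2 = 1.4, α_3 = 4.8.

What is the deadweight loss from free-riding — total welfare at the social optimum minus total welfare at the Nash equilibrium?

38.11

Startup i's FOC: ∂u_i/∂s_i = α_i − s_i = 0, so s_i* = α_i.
NE contributions = (0.9, 1.4, 4.8); S = 7.1.
W^NE = (Σα)·S − ½Σα_i² = 7.1² − ½·25.81 = 37.505.
Planner sets s_i = Σα_j = 7.1 for every i, so S^SO = 3·7.1 = 21.3.
W^SO = (Σα)·S^SO − ½·3·(Σα)² = (3/2)·7.1² = 75.615.
Deadweight loss = W^SO − W^NE = 38.11.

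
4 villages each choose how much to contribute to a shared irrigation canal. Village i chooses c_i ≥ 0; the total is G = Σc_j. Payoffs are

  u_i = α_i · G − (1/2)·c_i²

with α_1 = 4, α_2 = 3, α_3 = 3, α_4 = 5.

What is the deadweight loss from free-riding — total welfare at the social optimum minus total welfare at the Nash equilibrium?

Village i's FOC: ∂u_i/∂c_i = α_i − c_i = 0, so c_i* = α_i.
NE contributions = (4, 3, 3, 5); G = 15.
W^NE = (Σα)·G − ½Σα_i² = 15² − ½·59 = 195.5.
Planner sets c_i = Σα_j = 15 for every i, so G^SO = 4·15 = 60.
W^SO = (Σα)·G^SO − ½·4·(Σα)² = (4/2)·15² = 450.
Deadweight loss = W^SO − W^NE = 254.5.

254.5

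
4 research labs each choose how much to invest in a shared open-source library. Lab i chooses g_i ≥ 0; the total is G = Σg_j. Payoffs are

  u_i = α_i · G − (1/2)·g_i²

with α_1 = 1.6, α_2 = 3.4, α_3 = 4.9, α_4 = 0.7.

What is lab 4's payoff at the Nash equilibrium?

7.175

Lab i's FOC: ∂u_i/∂g_i = α_i − g_i = 0, so g_i* = α_i.
NE contributions = (1.6, 3.4, 4.9, 0.7); G = 10.6.
u_4 = α_4·G − ½·(g_4)² = 0.7·10.6 − ½·0.7² = 7.175.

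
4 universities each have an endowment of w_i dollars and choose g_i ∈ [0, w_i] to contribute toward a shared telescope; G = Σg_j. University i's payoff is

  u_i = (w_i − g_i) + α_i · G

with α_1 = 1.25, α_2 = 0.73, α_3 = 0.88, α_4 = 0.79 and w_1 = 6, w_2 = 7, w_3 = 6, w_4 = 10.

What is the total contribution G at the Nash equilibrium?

6

∂u_i/∂g_i = α_i − 1, so university i contributes w_i if α_i > 1, else 0.
α_i > 1 for i ∈ {1}; NE contributions (6, 0, 0, 0), G = 6.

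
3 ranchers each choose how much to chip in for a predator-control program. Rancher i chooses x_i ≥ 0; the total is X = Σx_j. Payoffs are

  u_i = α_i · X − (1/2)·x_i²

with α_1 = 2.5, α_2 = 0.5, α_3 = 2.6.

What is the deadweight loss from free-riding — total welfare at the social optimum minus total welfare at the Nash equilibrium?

22.31

Rancher i's FOC: ∂u_i/∂x_i = α_i − x_i = 0, so x_i* = α_i.
NE contributions = (2.5, 0.5, 2.6); X = 5.6.
W^NE = (Σα)·X − ½Σα_i² = 5.6² − ½·13.26 = 24.73.
Planner sets x_i = Σα_j = 5.6 for every i, so X^SO = 3·5.6 = 16.8.
W^SO = (Σα)·X^SO − ½·3·(Σα)² = (3/2)·5.6² = 47.04.
Deadweight loss = W^SO − W^NE = 22.31.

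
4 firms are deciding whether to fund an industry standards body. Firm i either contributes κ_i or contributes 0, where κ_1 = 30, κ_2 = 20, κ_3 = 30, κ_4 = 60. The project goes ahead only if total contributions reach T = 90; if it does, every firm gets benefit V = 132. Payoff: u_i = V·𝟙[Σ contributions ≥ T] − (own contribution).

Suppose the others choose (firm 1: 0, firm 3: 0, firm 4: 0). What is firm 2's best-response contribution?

Others' total = 0. Even contributing 20 gives 20 < 90: no benefit either way.
Best response: 0.

0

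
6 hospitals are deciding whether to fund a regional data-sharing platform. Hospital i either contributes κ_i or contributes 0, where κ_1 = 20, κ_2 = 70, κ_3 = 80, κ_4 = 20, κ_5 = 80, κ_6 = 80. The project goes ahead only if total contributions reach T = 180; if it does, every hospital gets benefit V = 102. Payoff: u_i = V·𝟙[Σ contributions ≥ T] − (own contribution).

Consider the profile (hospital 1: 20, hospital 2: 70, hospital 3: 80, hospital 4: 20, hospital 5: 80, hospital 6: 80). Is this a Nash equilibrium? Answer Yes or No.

No

Total = 350 ≥ 180: provided.
Hospital 1 (pledges 20, payoff 82): dropping to 0 → total 330, payoff 102. Profitable deviation.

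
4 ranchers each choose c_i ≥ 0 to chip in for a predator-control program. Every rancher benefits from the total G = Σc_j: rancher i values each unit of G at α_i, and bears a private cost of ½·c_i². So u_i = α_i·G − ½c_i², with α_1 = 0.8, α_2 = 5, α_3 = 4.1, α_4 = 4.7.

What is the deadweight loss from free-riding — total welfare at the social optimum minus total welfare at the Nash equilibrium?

Rancher i's FOC: ∂u_i/∂c_i = α_i − c_i = 0, so c_i* = α_i.
NE contributions = (0.8, 5, 4.1, 4.7); G = 14.6.
W^NE = (Σα)·G − ½Σα_i² = 14.6² − ½·64.54 = 180.89.
Planner sets c_i = Σα_j = 14.6 for every i, so G^SO = 4·14.6 = 58.4.
W^SO = (Σα)·G^SO − ½·4·(Σα)² = (4/2)·14.6² = 426.32.
Deadweight loss = W^SO − W^NE = 245.43.

245.43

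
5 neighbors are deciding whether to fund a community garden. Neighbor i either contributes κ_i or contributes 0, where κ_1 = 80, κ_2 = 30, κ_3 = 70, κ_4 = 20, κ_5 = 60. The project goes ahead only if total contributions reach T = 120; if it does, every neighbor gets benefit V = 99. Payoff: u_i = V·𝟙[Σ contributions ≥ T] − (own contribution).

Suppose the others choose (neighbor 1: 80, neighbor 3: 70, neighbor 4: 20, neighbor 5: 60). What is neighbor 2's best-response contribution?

0

Others' total = 230 ≥ 120; contributing adds cost 30 for no extra benefit.
Best response: 0.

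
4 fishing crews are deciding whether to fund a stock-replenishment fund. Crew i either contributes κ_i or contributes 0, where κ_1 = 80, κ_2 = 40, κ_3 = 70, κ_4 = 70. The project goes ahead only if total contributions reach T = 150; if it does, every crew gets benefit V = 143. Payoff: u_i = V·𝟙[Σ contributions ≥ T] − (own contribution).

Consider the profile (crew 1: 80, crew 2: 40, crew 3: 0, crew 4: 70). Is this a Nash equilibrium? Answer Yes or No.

No

Total = 190 ≥ 150: provided.
Crew 1 (pledges 80, payoff 63): dropping to 0 → total 110, payoff 0. No gain.
Crew 2 (pledges 40, payoff 103): dropping to 0 → total 150, payoff 143. Profitable deviation.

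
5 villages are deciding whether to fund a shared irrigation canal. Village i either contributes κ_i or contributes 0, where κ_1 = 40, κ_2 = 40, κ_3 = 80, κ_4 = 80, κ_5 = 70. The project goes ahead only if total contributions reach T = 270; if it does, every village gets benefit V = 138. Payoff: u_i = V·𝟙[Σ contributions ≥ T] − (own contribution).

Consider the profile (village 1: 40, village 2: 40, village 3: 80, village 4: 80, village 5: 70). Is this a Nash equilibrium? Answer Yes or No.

No

Total = 310 ≥ 270: provided.
Village 1 (pledges 40, payoff 98): dropping to 0 → total 270, payoff 138. Profitable deviation.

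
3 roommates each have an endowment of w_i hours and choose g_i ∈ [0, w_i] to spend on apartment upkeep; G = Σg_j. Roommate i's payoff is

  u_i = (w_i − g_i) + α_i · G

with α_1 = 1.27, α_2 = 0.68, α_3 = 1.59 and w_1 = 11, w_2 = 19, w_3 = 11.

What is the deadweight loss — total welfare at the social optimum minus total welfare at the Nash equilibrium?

∂u_i/∂g_i = α_i − 1, so roommate i contributes w_i if α_i > 1, else 0.
α_i > 1 for i ∈ {1, 3}; NE contributions (11, 0, 11), G = 22.
W^NE = Σw_i − G^NE + (Σα_i)·G^NE = 41 + 2.54·22 = 96.88.
Planner: ∂(Σu_j)/∂g_i = Σα_j − 1 = 2.54 > 0, so everyone contributes w_i; G^SO = 41, W^SO = 41 + 2.54·41 = 145.14.
Deadweight loss = 48.26.

48.26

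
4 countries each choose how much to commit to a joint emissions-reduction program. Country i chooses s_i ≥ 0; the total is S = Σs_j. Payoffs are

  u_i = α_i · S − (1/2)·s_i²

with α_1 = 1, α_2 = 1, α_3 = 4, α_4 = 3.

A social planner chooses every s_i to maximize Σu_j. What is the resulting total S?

36

Planner FOC: ∂(Σu_j)/∂s_i = (Σα_j) − s_i = 0, so s_i^SO = Σα_j = 9 for every i; S^SO = 36.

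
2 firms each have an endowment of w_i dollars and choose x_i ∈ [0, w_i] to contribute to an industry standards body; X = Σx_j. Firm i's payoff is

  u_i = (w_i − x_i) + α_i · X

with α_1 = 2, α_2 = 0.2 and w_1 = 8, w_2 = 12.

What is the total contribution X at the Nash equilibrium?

∂u_i/∂x_i = α_i − 1, so firm i contributes w_i if α_i > 1, else 0.
α_i > 1 for i ∈ {1}; NE contributions (8, 0), X = 8.

8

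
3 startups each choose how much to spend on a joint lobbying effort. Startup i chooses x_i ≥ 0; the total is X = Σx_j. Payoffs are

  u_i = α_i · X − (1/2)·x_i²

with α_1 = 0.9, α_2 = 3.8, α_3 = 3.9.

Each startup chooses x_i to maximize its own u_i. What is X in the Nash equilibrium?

8.6

Startup i's FOC: ∂u_i/∂x_i = α_i − x_i = 0, so x_i* = α_i.
NE contributions = (0.9, 3.8, 3.9); X = 8.6.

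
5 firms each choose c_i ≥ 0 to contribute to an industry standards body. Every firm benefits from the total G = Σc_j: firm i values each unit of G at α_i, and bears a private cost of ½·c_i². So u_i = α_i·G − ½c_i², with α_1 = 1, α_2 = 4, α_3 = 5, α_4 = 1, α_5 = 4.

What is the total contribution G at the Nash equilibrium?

Firm i's FOC: ∂u_i/∂c_i = α_i − c_i = 0, so c_i* = α_i.
NE contributions = (1, 4, 5, 1, 4); G = 15.

15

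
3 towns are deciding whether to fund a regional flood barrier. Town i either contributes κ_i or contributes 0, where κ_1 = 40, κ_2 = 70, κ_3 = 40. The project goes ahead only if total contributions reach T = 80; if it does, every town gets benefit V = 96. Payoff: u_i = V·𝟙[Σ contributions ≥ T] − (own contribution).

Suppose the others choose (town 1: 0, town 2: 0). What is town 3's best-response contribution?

Others' total = 0. Even contributing 40 gives 40 < 80: no benefit either way.
Best response: 0.

0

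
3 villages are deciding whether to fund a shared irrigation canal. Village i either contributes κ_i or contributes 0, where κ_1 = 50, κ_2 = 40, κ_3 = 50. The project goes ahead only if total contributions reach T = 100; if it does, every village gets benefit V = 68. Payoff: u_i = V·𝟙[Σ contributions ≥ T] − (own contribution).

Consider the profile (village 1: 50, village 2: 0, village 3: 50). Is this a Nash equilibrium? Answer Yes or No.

Yes

Total = 100 ≥ 100: provided.
Village 1 (pledges 50, payoff 18): dropping to 0 → total 50, payoff 0. No gain.
Village 2 (pledges 0, payoff 68): pledging 40 → total 140, payoff 28. No gain.
Village 3 (pledges 50, payoff 18): dropping to 0 → total 50, payoff 0. No gain.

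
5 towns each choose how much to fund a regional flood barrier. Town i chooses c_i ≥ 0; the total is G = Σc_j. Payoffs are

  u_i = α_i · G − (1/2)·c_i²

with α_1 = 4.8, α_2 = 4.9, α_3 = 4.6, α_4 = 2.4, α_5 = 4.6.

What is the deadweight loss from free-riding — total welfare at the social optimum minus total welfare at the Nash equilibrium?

728.1

Town i's FOC: ∂u_i/∂c_i = α_i − c_i = 0, so c_i* = α_i.
NE contributions = (4.8, 4.9, 4.6, 2.4, 4.6); G = 21.3.
W^NE = (Σα)·G − ½Σα_i² = 21.3² − ½·95.13 = 406.125.
Planner sets c_i = Σα_j = 21.3 for every i, so G^SO = 5·21.3 = 106.5.
W^SO = (Σα)·G^SO − ½·5·(Σα)² = (5/2)·21.3² = 1134.225.
Deadweight loss = W^SO − W^NE = 728.1.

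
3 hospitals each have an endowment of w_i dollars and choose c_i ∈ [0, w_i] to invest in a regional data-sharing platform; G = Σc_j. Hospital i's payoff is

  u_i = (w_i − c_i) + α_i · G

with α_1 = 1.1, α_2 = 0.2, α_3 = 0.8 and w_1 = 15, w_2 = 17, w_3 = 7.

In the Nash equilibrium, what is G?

∂u_i/∂c_i = α_i − 1, so hospital i contributes w_i if α_i > 1, else 0.
α_i > 1 for i ∈ {1}; NE contributions (15, 0, 0), G = 15.

15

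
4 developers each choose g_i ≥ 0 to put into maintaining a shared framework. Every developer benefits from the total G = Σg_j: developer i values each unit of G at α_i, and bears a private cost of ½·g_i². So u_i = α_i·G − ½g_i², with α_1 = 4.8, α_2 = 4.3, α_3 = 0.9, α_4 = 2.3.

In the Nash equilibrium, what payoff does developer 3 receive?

Developer i's FOC: ∂u_i/∂g_i = α_i − g_i = 0, so g_i* = α_i.
NE contributions = (4.8, 4.3, 0.9, 2.3); G = 12.3.
u_3 = α_3·G − ½·(g_3)² = 0.9·12.3 − ½·0.9² = 10.665.

10.665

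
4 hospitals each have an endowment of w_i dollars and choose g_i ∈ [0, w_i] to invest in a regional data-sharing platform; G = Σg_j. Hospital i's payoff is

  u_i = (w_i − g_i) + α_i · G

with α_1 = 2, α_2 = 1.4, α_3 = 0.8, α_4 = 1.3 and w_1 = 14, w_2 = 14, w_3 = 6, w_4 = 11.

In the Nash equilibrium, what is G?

∂u_i/∂g_i = α_i − 1, so hospital i contributes w_i if α_i > 1, else 0.
α_i > 1 for i ∈ {1, 2, 4}; NE contributions (14, 14, 0, 11), G = 39.

39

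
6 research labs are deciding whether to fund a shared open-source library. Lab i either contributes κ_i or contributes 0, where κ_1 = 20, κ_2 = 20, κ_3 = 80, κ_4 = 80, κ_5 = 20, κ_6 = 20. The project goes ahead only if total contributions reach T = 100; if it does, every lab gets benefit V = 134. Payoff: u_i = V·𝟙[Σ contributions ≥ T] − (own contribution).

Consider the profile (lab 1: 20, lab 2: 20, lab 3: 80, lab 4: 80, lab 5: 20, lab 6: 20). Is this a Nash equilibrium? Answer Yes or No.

Total = 240 ≥ 100: provided.
Lab 1 (pledges 20, payoff 114): dropping to 0 → total 220, payoff 134. Profitable deviation.

No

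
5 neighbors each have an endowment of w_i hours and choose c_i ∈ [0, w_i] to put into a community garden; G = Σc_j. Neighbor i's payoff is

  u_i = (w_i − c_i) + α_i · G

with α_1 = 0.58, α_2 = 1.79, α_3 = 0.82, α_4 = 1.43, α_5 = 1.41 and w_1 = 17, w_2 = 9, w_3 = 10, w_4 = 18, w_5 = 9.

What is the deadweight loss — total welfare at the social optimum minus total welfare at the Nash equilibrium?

135.81

∂u_i/∂c_i = α_i − 1, so neighbor i contributes w_i if α_i > 1, else 0.
α_i > 1 for i ∈ {2, 4, 5}; NE contributions (0, 9, 0, 18, 9), G = 36.
W^NE = Σw_i − G^NE + (Σα_i)·G^NE = 63 + 5.03·36 = 244.08.
Planner: ∂(Σu_j)/∂c_i = Σα_j − 1 = 5.03 > 0, so everyone contributes w_i; G^SO = 63, W^SO = 63 + 5.03·63 = 379.89.
Deadweight loss = 135.81.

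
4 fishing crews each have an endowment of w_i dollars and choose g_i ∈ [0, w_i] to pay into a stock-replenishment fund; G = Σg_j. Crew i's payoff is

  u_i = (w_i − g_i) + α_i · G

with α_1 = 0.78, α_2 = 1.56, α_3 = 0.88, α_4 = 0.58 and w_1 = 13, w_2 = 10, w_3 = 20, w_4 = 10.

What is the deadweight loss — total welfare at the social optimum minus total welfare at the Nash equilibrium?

∂u_i/∂g_i = α_i − 1, so crew i contributes w_i if α_i > 1, else 0.
α_i > 1 for i ∈ {2}; NE contributions (0, 10, 0, 0), G = 10.
W^NE = Σw_i − G^NE + (Σα_i)·G^NE = 53 + 2.8·10 = 81.
Planner: ∂(Σu_j)/∂g_i = Σα_j − 1 = 2.8 > 0, so everyone contributes w_i; G^SO = 53, W^SO = 53 + 2.8·53 = 201.4.
Deadweight loss = 120.4.

120.4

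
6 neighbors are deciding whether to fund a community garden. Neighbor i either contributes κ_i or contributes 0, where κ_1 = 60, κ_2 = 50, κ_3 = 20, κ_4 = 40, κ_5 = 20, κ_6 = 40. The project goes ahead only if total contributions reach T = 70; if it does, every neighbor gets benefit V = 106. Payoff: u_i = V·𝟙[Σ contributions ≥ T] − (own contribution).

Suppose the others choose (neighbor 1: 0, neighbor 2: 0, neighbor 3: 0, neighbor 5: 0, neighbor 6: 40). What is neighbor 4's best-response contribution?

Others' total = 40. Contributing 40 brings total to 80 ≥ 70: gain V − κ_4 = 66.
Best response: 40.

40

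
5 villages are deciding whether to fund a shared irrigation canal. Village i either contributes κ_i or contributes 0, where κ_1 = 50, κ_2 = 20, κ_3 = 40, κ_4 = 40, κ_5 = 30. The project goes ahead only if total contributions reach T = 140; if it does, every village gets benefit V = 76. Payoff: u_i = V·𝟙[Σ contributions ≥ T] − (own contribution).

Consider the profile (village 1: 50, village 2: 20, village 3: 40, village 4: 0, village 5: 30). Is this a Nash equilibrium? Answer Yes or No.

Total = 140 ≥ 140: provided.
Village 1 (pledges 50, payoff 26): dropping to 0 → total 90, payoff 0. No gain.
Village 2 (pledges 20, payoff 56): dropping to 0 → total 120, payoff 0. No gain.
Village 3 (pledges 40, payoff 36): dropping to 0 → total 100, payoff 0. No gain.
Village 4 (pledges 0, payoff 76): pledging 40 → total 180, payoff 36. No gain.
Village 5 (pledges 30, payoff 46): dropping to 0 → total 110, payoff 0. No gain.

Yes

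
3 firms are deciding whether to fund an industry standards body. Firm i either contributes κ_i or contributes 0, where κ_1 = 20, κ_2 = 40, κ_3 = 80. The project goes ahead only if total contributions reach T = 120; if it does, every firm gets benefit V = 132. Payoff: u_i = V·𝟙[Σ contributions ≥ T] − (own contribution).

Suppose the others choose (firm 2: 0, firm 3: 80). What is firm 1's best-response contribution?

Others' total = 80. Even contributing 20 gives 100 < 120: no benefit either way.
Best response: 0.

0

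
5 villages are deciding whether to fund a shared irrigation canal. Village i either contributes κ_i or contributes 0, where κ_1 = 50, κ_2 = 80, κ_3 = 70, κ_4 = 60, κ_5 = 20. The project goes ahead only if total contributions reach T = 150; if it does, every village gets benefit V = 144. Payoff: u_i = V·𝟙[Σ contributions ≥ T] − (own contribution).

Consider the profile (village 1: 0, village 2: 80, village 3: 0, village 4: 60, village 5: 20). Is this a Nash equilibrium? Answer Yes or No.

Total = 160 ≥ 150: provided.
Village 1 (pledges 0, payoff 144): pledging 50 → total 210, payoff 94. No gain.
Village 2 (pledges 80, payoff 64): dropping to 0 → total 80, payoff 0. No gain.
Village 3 (pledges 0, payoff 144): pledging 70 → total 230, payoff 74. No gain.
Village 4 (pledges 60, payoff 84): dropping to 0 → total 100, payoff 0. No gain.
Village 5 (pledges 20, payoff 124): dropping to 0 → total 140, payoff 0. No gain.

Yes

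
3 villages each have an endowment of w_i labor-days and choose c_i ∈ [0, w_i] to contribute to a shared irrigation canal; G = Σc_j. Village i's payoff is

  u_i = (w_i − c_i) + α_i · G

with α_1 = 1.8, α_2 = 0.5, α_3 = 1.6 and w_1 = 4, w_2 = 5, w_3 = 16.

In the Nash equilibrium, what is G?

20

∂u_i/∂c_i = α_i − 1, so village i contributes w_i if α_i > 1, else 0.
α_i > 1 for i ∈ {1, 3}; NE contributions (4, 0, 16), G = 20.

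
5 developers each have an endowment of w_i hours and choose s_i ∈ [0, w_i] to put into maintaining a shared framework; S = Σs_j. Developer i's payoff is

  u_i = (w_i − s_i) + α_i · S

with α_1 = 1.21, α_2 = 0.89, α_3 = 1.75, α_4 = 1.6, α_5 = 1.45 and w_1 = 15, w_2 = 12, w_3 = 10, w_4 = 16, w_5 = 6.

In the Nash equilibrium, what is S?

∂u_i/∂s_i = α_i − 1, so developer i contributes w_i if α_i > 1, else 0.
α_i > 1 for i ∈ {1, 3, 4, 5}; NE contributions (15, 0, 10, 16, 6), S = 47.

47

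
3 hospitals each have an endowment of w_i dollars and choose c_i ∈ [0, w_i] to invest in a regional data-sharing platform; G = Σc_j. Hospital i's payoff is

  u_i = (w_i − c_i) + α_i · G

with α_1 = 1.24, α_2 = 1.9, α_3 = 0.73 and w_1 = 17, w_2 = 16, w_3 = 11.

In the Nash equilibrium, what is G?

∂u_i/∂c_i = α_i − 1, so hospital i contributes w_i if α_i > 1, else 0.
α_i > 1 for i ∈ {1, 2}; NE contributions (17, 16, 0), G = 33.

33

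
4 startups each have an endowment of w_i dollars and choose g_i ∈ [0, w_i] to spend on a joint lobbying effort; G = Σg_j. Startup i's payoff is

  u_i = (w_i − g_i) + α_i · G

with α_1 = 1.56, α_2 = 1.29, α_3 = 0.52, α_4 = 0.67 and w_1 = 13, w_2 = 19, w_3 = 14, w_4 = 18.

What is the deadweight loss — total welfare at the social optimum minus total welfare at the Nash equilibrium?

∂u_i/∂g_i = α_i − 1, so startup i contributes w_i if α_i > 1, else 0.
α_i > 1 for i ∈ {1, 2}; NE contributions (13, 19, 0, 0), G = 32.
W^NE = Σw_i − G^NE + (Σα_i)·G^NE = 64 + 3.04·32 = 161.28.
Planner: ∂(Σu_j)/∂g_i = Σα_j − 1 = 3.04 > 0, so everyone contributes w_i; G^SO = 64, W^SO = 64 + 3.04·64 = 258.56.
Deadweight loss = 97.28.

97.28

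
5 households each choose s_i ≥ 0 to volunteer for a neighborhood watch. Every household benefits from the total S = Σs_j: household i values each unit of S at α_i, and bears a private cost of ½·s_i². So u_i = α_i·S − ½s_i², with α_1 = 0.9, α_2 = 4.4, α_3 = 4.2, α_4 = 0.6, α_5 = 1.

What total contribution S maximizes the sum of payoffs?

Planner FOC: ∂(Σu_j)/∂s_i = (Σα_j) − s_i = 0, so s_i^SO = Σα_j = 11.1 for every i; S^SO = 55.5.

55.5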